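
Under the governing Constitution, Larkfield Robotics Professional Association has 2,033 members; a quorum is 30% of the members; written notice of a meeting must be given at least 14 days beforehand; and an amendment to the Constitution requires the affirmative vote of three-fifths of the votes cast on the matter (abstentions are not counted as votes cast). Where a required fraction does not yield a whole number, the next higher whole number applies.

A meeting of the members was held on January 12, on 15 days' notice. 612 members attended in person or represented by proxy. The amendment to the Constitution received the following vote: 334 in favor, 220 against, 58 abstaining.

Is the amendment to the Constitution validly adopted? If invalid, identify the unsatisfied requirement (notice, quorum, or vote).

Valid — all requirements satisfied.

Notice: 15 days given; 14 required. Satisfied.
Quorum: 30% of 2,033 = 609.90, rounded up to 610; 612 present. Satisfied.
Vote: requires three-fifths of the votes cast (612 − 58 abstaining = 554); 3/5 of 554 = 332.40, rounded up to 333, so 333 needed; 334 in favor. Satisfied.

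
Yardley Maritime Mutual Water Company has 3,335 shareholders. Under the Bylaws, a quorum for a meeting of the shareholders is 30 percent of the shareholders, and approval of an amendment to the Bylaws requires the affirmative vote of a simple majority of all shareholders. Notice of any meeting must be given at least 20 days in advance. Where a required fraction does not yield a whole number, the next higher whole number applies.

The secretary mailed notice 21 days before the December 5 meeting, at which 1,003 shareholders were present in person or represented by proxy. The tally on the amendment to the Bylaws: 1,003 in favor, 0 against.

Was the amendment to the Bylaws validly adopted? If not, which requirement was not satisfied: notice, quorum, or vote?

Invalid — vote requirement not satisfied.

Notice: 21 days given; 20 required. Satisfied.
Quorum: 30% of 3,335 = 1,000.50, rounded up to 1,001; 1,003 present. Satisfied.
Vote: requires a majority of all shareholders (3,335); a majority of 3335 is 1668, so 1,668 needed; 1,003 in favor. Not satisfied.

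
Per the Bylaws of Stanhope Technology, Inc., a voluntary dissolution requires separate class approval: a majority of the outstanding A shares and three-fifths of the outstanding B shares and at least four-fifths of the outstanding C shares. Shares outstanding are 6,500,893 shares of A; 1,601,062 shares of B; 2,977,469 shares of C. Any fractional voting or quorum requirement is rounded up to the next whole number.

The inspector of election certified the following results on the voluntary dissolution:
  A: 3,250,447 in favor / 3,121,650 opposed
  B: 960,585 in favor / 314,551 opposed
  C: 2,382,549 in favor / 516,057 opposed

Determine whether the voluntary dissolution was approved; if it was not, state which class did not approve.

A: a majority of 6500893 is 3250447; 3,250,447 required, 3,250,447 in favor — approved.
B: 3/5 of 1601062 = 960637.20, rounded up to 960638; 960,638 required, 960,585 in favor — not approved.
C: 4/5 of 2977469 = 2381975.20, rounded up to 2381976; 2,381,976 required, 2,382,549 in favor — approved.

Not approved — the B shares did not give the required vote.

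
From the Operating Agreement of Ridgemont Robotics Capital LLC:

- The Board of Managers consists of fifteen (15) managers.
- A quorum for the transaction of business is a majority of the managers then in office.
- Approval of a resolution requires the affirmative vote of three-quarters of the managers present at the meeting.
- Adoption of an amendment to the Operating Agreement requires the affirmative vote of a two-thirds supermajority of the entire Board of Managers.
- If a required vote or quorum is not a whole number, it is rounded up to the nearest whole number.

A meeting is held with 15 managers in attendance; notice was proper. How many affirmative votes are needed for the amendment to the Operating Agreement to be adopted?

10

The amendment to the Operating Agreement requires two-thirds of the entire Board of Managers (15).
2/3 of 15 = 10.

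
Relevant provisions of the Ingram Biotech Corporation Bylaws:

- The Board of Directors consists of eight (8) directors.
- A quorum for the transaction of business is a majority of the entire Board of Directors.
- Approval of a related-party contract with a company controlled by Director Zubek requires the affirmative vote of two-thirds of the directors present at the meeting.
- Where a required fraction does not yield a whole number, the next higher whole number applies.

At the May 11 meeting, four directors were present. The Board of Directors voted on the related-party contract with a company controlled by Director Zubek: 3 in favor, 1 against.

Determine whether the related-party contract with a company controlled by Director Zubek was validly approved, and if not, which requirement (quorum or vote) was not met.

Quorum: 4 present; quorum is 5. Not satisfied.
Vote: the related-party contract with a company controlled by Director Zubek requires two-thirds of the directors present (4). 2/3 of 4 = 2.67, rounded up to 3, so 3 affirmative votes are needed; 3 voted in favor. Satisfied. (Moot — without a quorum no business can be validly transacted.)

Invalid — quorum requirement not satisfied.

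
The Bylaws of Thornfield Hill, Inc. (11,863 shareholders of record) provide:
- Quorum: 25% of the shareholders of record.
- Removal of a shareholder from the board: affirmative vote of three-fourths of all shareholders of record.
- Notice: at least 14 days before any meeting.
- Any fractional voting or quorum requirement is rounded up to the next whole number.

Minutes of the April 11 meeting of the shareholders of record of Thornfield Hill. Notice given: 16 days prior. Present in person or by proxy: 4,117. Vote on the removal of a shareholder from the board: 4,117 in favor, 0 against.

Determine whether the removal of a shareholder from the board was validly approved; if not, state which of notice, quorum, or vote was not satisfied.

Invalid — vote requirement not satisfied.

Notice: 16 days given; 14 required. Satisfied.
Quorum: 25% of 11,863 = 2,965.75, rounded up to 2,966; 4,117 present. Satisfied.
Vote: requires three-fourths of all shareholders of record (11,863); 3/4 of 11863 = 8897.25, rounded up to 8898, so 8,898 needed; 4,117 in favor. Not satisfied.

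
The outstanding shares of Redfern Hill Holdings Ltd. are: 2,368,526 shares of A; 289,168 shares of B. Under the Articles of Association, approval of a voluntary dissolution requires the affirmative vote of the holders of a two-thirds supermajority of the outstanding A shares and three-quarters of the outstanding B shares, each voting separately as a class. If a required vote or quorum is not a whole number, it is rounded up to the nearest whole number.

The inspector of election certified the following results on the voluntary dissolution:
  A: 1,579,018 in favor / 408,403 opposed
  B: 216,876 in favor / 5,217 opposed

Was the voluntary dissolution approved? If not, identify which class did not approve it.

A: 2/3 of 2368526 = 1579017.33, rounded up to 1579018; 1,579,018 required, 1,579,018 in favor — approved.
B: 3/4 of 289168 = 216876; 216,876 required, 216,876 in favor — approved.

Approved — every class gave the required vote.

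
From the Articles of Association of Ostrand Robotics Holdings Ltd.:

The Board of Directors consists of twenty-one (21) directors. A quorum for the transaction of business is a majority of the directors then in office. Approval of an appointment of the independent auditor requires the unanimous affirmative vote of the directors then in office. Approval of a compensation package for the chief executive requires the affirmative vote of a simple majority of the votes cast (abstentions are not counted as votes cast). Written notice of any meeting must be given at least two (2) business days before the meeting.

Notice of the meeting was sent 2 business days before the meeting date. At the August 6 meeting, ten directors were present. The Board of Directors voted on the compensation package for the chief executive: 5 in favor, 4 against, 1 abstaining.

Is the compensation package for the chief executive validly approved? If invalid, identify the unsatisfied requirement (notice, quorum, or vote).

Invalid — quorum requirement not satisfied.

Notice: 2 business days given; 2 required (2 ≥ 2). Satisfied.
Quorum: 10 present; quorum is 11. Not satisfied.
Vote: the compensation package for the chief executive requires a majority of the votes cast (10 present − 1 abstaining = 9). A majority of 9 is 5, so 5 affirmative votes are needed; 5 voted in favor. Satisfied. (Moot — without a quorum no business can be validly transacted.)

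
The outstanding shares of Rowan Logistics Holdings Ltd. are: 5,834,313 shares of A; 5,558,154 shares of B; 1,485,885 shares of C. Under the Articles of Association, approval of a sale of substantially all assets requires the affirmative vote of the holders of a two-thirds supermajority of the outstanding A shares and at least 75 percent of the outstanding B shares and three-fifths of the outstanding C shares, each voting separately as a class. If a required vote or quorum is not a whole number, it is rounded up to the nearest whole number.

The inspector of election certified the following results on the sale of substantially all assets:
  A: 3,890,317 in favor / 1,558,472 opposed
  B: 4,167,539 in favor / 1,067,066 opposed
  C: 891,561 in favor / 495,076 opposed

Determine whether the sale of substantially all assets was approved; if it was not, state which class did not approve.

A: 2/3 of 5834313 = 3889542; 3,889,542 required, 3,890,317 in favor — approved.
B: 3/4 of 5558154 = 4168615.50, rounded up to 4168616; 4,168,616 required, 4,167,539 in favor — not approved.
C: 3/5 of 1485885 = 891531; 891,531 required, 891,561 in favor — approved.

Not approved — the B shares did not give the required vote.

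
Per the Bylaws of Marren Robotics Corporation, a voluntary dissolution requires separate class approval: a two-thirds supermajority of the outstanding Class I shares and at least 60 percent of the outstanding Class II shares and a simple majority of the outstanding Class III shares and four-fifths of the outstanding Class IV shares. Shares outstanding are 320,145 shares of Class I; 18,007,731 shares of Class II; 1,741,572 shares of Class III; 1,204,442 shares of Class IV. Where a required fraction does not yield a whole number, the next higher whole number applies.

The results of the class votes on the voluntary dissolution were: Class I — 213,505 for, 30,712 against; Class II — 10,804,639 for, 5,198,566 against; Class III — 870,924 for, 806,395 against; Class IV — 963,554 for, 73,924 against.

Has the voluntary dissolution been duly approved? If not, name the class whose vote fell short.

Class I: 2/3 of 320145 = 213430; 213,430 required, 213,505 in favor — approved.
Class II: 3/5 of 18007731 = 10804638.60, rounded up to 10804639; 10,804,639 required, 10,804,639 in favor — approved.
Class III: a majority of 1741572 is 870787; 870,787 required, 870,924 in favor — approved.
Class IV: 4/5 of 1204442 = 963553.60, rounded up to 963554; 963,554 required, 963,554 in favor — approved.

Approved — every class gave the required vote.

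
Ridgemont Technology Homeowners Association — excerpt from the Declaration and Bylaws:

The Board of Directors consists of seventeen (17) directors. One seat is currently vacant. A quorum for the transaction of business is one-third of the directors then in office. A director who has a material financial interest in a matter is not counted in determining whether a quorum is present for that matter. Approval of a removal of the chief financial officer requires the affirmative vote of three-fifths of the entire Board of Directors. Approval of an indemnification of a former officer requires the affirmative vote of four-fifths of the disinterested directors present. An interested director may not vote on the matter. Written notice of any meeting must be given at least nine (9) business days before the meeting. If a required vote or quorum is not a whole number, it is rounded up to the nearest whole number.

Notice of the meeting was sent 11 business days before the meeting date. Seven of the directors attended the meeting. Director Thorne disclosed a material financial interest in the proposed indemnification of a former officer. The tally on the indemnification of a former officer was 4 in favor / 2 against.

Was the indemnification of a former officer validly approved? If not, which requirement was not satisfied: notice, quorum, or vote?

Invalid — vote requirement not satisfied.

Notice: 11 business days given; 9 required (11 ≥ 9). Satisfied.
Quorum: 7 present, but the 1 interested director does not count, leaving 6. Quorum is 6. Satisfied.
Vote: the indemnification of a former officer requires four-fifths of the disinterested directors present (7 − 1 = 6). 4/5 of 6 = 4.80, rounded up to 5, so 5 affirmative votes are needed; 4 voted in favor. Not satisfied.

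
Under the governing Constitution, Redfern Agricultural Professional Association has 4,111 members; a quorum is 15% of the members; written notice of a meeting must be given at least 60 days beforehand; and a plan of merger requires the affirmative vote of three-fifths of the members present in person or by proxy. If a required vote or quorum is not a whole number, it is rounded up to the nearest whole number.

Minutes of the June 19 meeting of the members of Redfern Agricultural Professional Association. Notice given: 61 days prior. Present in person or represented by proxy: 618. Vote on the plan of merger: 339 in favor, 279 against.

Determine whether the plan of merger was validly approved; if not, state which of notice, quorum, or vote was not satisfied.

Notice: 61 days given; 60 required. Satisfied.
Quorum: 15% of 4,111 = 616.65, rounded up to 617; 618 present. Satisfied.
Vote: requires three-fifths of those present (618); 3/5 of 618 = 370.80, rounded up to 371, so 371 needed; 339 in favor. Not satisfied.

Invalid — vote requirement not satisfied.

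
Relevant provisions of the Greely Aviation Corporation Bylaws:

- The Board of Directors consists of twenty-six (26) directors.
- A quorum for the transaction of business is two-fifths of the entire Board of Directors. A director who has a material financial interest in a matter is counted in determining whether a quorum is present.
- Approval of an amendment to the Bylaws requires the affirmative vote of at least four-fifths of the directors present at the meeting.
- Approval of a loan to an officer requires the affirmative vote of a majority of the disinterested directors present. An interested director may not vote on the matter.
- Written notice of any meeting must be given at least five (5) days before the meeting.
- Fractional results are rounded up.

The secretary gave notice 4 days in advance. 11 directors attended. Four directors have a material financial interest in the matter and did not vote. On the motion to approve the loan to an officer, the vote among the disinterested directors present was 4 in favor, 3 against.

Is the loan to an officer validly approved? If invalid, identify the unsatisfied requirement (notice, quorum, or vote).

Notice: 4 days given; 5 required (4 < 5). Not satisfied.
Quorum: 11 present (interested directors count toward quorum); quorum is 11. Satisfied.
Vote: the loan to an officer requires a majority of the disinterested directors present (11 − 4 = 7). A majority of 7 is 4, so 4 affirmative votes are needed; 4 voted in favor. Satisfied.

Invalid — notice requirement not satisfied.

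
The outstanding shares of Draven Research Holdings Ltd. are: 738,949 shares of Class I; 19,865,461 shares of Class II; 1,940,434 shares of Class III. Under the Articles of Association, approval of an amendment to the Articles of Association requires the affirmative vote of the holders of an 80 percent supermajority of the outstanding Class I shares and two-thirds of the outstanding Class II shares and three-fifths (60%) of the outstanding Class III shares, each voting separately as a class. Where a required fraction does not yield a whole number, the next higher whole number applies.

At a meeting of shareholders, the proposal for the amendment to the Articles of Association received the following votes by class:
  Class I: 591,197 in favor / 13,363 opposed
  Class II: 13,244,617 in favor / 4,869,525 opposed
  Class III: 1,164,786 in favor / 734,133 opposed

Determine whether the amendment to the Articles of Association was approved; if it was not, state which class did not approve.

Approved — every class gave the required vote.

Class I: 4/5 of 738949 = 591159.20, rounded up to 591160; 591,160 required, 591,197 in favor — approved.
Class II: 2/3 of 19865461 = 13243640.67, rounded up to 13243641; 13,243,641 required, 13,244,617 in favor — approved.
Class III: 3/5 of 1940434 = 1164260.40, rounded up to 1164261; 1,164,261 required, 1,164,786 in favor — approved.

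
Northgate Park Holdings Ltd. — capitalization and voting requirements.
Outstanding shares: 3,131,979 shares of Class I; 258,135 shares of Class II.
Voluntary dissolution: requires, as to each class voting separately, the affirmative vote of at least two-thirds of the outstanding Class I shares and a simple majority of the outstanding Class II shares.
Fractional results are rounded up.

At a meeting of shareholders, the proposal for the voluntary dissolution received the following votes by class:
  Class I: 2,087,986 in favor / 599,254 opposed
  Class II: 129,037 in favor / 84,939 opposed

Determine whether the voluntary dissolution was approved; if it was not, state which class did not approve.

Not approved — the Class II shares did not give the required vote.

Class I: 2/3 of 3131979 = 2087986; 2,087,986 required, 2,087,986 in favor — approved.
Class II: a majority of 258135 is 129068; 129,068 required, 129,037 in favor — not approved.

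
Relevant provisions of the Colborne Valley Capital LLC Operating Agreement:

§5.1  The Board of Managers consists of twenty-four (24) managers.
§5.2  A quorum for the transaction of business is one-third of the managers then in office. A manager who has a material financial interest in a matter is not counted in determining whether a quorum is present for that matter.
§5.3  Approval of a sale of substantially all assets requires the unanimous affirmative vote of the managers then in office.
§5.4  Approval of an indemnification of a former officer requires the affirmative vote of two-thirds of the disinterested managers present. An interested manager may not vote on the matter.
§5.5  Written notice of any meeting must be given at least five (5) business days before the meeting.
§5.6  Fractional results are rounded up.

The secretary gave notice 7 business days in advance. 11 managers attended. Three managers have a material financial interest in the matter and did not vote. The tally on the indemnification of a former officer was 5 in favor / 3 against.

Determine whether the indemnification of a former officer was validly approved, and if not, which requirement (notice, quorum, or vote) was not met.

Invalid — vote requirement not satisfied.

Notice: 7 business days given; 5 required (7 ≥ 5). Satisfied.
Quorum: 11 present, but the 3 interested managers do not count, leaving 8. Quorum is 8. Satisfied.
Vote: the indemnification of a former officer requires two-thirds of the disinterested managers present (11 − 3 = 8). 2/3 of 8 = 5.33, rounded up to 6, so 6 affirmative votes are needed; 5 voted in favor. Not satisfied.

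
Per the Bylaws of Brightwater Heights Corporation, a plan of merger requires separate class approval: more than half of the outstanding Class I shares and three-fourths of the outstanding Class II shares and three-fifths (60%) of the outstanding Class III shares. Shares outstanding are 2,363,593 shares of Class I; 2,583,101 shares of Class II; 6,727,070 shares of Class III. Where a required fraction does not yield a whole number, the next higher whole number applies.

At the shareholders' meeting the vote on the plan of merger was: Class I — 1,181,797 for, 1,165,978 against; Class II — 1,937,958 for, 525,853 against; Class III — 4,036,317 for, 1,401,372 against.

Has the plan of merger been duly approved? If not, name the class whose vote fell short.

Class I: a majority of 2363593 is 1181797; 1,181,797 required, 1,181,797 in favor — approved.
Class II: 3/4 of 2583101 = 1937325.75, rounded up to 1937326; 1,937,326 required, 1,937,958 in favor — approved.
Class III: 3/5 of 6727070 = 4036242; 4,036,242 required, 4,036,317 in favor — approved.

Approved — every class gave the required vote.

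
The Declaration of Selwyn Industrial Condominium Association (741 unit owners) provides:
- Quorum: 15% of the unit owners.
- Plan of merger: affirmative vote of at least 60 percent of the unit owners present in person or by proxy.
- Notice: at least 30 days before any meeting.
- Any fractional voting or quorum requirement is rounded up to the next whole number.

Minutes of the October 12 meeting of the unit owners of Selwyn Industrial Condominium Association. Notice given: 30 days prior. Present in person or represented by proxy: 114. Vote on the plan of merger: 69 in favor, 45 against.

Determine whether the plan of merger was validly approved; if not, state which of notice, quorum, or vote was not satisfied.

Notice: 30 days given; 30 required. Satisfied.
Quorum: 15% of 741 = 111.15, rounded up to 112; 114 present. Satisfied.
Vote: requires three-fifths of those present (114); 3/5 of 114 = 68.40, rounded up to 69, so 69 needed; 69 in favor. Satisfied.

Valid — all requirements satisfied.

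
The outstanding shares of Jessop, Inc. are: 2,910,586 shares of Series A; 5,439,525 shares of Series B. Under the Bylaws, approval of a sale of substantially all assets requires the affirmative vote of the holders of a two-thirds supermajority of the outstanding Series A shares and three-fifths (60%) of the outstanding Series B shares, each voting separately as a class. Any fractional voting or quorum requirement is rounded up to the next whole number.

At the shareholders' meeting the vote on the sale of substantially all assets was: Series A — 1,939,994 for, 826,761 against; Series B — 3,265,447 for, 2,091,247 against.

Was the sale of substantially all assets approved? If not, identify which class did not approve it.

Series A: 2/3 of 2910586 = 1940390.67, rounded up to 1940391; 1,940,391 required, 1,939,994 in favor — not approved.
Series B: 3/5 of 5439525 = 3263715; 3,263,715 required, 3,265,447 in favor — approved.

Not approved — the Series A shares did not give the required vote.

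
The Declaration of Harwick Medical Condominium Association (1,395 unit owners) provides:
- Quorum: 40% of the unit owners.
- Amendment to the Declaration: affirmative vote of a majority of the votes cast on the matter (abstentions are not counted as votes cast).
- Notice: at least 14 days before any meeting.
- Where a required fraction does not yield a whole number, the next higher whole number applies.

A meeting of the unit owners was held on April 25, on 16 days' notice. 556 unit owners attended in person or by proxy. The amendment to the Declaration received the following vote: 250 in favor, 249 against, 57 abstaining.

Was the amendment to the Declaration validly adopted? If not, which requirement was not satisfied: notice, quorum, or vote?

Invalid — quorum requirement not satisfied.

Notice: 16 days given; 14 required. Satisfied.
Quorum: 40% of 1,395 = 558; 556 present. Not satisfied.
Vote: requires a majority of the votes cast (556 − 57 abstaining = 499); a majority of 499 is 250, so 250 needed; 250 in favor. Satisfied.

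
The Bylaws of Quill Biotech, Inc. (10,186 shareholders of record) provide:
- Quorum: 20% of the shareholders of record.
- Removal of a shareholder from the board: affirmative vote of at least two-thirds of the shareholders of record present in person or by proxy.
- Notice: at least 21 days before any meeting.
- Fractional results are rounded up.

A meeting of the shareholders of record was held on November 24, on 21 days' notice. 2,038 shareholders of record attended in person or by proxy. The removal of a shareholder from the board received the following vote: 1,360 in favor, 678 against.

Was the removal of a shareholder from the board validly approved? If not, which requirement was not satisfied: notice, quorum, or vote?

Valid — all requirements satisfied.

Notice: 21 days given; 21 required. Satisfied.
Quorum: 20% of 10,186 = 2,037.20, rounded up to 2,038; 2,038 present. Satisfied.
Vote: requires two-thirds of those present (2,038); 2/3 of 2038 = 1358.67, rounded up to 1359, so 1,359 needed; 1,360 in favor. Satisfied.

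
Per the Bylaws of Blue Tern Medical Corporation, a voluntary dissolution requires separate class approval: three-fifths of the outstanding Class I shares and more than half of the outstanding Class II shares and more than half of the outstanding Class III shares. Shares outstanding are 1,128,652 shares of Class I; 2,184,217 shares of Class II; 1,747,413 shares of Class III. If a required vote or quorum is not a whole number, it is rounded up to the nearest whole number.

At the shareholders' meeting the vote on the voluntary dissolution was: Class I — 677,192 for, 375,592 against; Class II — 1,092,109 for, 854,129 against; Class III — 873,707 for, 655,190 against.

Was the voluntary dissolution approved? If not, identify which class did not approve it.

Approved — every class gave the required vote.

Class I: 3/5 of 1128652 = 677191.20, rounded up to 677192; 677,192 required, 677,192 in favor — approved.
Class II: a majority of 2184217 is 1092109; 1,092,109 required, 1,092,109 in favor — approved.
Class III: a majority of 1747413 is 873707; 873,707 required, 873,707 in favor — approved.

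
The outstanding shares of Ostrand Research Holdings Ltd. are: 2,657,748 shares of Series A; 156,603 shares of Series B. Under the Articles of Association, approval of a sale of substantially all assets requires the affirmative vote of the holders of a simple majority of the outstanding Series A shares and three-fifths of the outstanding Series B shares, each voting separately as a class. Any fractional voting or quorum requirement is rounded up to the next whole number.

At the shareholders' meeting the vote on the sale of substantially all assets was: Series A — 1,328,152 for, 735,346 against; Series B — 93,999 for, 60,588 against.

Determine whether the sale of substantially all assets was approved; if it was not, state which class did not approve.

Series A: a majority of 2657748 is 1328875; 1,328,875 required, 1,328,152 in favor — not approved.
Series B: 3/5 of 156603 = 93961.80, rounded up to 93962; 93,962 required, 93,999 in favor — approved.

Not approved — the Series A shares did not give the required vote.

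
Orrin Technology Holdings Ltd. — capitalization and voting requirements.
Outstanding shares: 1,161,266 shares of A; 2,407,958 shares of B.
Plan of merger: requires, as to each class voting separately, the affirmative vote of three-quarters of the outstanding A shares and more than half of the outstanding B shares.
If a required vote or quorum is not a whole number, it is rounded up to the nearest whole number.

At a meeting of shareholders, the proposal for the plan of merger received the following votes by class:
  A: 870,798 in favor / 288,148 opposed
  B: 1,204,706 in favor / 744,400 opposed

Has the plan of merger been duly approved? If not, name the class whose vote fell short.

Not approved — the A shares did not give the required vote.

A: 3/4 of 1161266 = 870949.50, rounded up to 870950; 870,950 required, 870,798 in favor — not approved.
B: a majority of 2407958 is 1203980; 1,203,980 required, 1,204,706 in favor — approved.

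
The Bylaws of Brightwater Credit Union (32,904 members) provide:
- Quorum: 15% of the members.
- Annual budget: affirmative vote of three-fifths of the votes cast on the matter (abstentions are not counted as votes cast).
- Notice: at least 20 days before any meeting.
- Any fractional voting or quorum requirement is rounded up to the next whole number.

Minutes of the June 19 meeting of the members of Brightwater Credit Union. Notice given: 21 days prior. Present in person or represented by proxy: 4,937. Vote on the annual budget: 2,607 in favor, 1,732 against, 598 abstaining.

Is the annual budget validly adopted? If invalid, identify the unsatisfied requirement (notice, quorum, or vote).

Notice: 21 days given; 20 required. Satisfied.
Quorum: 15% of 32,904 = 4,935.60, rounded up to 4,936; 4,937 present. Satisfied.
Vote: requires three-fifths of the votes cast (4,937 − 598 abstaining = 4,339); 3/5 of 4339 = 2603.40, rounded up to 2604, so 2,604 needed; 2,607 in favor. Satisfied.

Valid — all requirements satisfied.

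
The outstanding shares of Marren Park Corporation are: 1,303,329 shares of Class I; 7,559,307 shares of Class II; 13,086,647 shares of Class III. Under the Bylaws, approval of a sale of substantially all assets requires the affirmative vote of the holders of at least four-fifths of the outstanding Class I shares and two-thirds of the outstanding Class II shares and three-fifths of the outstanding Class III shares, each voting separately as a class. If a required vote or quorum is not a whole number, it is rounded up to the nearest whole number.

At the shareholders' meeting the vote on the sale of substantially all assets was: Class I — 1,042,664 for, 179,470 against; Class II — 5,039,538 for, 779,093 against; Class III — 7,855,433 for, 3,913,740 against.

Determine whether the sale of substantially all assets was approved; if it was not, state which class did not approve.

Approved — every class gave the required vote.

Class I: 4/5 of 1303329 = 1042663.20, rounded up to 1042664; 1,042,664 required, 1,042,664 in favor — approved.
Class II: 2/3 of 7559307 = 5039538; 5,039,538 required, 5,039,538 in favor — approved.
Class III: 3/5 of 13086647 = 7851988.20, rounded up to 7851989; 7,851,989 required, 7,855,433 in favor — approved.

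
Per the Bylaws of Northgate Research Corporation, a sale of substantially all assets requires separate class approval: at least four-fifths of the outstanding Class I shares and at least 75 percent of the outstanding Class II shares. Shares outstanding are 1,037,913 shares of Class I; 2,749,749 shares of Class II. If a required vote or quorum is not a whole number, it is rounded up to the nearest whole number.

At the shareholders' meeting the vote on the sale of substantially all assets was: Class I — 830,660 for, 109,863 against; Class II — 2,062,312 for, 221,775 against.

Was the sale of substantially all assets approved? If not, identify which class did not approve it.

Class I: 4/5 of 1037913 = 830330.40, rounded up to 830331; 830,331 required, 830,660 in favor — approved.
Class II: 3/4 of 2749749 = 2062311.75, rounded up to 2062312; 2,062,312 required, 2,062,312 in favor — approved.

Approved — every class gave the required vote.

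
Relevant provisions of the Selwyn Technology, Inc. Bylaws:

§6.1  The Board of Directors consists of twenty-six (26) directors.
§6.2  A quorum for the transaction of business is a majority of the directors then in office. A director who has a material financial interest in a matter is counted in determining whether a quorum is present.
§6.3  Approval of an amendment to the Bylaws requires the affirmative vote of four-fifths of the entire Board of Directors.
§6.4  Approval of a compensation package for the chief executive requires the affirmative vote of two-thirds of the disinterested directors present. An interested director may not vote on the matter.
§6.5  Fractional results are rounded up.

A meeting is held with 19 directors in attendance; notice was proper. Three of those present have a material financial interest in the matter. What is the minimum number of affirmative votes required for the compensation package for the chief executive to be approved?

11

The compensation package for the chief executive requires two-thirds of the disinterested directors present (19 − 3 = 16).
2/3 of 16 = 10.67, rounded up to 11.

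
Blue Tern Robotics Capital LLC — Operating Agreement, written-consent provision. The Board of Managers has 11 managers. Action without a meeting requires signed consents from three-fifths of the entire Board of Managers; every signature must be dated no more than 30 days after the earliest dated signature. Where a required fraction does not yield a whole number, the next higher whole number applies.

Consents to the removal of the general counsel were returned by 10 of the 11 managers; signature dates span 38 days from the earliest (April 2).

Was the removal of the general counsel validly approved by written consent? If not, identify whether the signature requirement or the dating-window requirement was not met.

Signatures required: three-fifths of 11 — 3/5 of 11 = 6.60, rounded up to 7, so 7 needed; 10 signed. Sufficient.
Dating window: the latest signature is 38 days after the earliest; the limit is 30 days. Outside the window.

Not effective — dating-window requirement not satisfied.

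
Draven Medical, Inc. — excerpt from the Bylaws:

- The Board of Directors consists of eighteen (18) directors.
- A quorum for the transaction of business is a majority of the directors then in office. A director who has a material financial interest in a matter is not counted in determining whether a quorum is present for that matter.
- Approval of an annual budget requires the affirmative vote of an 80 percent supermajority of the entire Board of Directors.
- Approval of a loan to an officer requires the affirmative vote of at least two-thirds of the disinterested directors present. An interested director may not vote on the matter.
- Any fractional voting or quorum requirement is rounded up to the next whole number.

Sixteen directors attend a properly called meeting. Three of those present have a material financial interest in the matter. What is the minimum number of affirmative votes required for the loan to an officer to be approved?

9

The loan to an officer requires two-thirds of the disinterested directors present (16 − 3 = 13).
2/3 of 13 = 8.67, rounded up to 9.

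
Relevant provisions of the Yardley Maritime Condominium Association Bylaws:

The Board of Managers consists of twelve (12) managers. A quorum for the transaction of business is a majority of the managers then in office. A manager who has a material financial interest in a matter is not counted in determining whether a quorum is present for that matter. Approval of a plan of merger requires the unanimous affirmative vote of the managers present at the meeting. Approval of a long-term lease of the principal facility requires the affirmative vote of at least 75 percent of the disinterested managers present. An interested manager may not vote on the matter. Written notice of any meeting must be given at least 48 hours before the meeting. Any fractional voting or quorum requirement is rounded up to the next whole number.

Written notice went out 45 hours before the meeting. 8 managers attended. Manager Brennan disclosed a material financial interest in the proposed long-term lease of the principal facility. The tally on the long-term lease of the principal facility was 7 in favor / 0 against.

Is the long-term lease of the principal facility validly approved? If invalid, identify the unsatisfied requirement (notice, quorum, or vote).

Invalid — notice requirement not satisfied.

Notice: 45 hours given; 48 required (45 < 48). Not satisfied.
Quorum: 8 present, but the 1 interested manager does not count, leaving 7. Quorum is 7. Satisfied.
Vote: the long-term lease of the principal facility requires three-fourths of the disinterested managers present (8 − 1 = 7). 3/4 of 7 = 5.25, rounded up to 6, so 6 affirmative votes are needed; 7 voted in favor. Satisfied.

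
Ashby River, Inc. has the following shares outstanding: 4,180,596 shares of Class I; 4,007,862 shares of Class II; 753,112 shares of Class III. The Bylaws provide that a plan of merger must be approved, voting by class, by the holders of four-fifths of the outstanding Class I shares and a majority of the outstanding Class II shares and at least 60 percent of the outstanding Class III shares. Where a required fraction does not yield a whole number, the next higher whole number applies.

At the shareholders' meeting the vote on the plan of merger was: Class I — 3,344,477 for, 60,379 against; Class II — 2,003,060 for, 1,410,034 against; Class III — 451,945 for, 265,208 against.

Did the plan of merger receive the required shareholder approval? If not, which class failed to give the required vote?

Not approved — the Class II shares did not give the required vote.

Class I: 4/5 of 4180596 = 3344476.80, rounded up to 3344477; 3,344,477 required, 3,344,477 in favor — approved.
Class II: a majority of 4007862 is 2003932; 2,003,932 required, 2,003,060 in favor — not approved.
Class III: 3/5 of 753112 = 451867.20, rounded up to 451868; 451,868 required, 451,945 in favor — approved.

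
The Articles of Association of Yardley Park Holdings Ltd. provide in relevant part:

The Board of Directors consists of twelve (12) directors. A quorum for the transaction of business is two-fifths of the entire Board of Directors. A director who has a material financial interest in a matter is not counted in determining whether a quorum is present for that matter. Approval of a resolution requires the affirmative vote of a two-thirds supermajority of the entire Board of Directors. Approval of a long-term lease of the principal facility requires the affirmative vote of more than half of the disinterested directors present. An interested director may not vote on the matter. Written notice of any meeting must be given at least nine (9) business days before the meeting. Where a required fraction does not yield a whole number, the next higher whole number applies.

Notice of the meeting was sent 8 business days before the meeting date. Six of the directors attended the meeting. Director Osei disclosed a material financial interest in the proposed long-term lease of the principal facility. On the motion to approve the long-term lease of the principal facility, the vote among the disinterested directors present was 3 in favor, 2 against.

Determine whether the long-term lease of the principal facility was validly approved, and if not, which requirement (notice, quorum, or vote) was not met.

Notice: 8 business days given; 9 required (8 < 9). Not satisfied.
Quorum: 6 present, but the 1 interested director does not count, leaving 5. Quorum is 5. Satisfied.
Vote: the long-term lease of the principal facility requires a majority of the disinterested directors present (6 − 1 = 5). A majority of 5 is 3, so 3 affirmative votes are needed; 3 voted in favor. Satisfied.

Invalid — notice requirement not satisfied.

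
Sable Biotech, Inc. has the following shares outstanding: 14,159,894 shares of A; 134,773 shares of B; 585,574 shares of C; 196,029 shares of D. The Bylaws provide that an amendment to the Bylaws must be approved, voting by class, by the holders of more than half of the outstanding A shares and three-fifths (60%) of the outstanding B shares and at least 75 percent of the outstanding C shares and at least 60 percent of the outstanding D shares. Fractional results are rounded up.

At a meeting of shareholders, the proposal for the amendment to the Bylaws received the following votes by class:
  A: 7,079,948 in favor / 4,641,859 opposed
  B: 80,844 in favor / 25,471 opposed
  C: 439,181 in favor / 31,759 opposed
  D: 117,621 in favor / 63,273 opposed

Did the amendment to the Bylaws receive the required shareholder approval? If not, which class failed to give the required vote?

A: a majority of 14159894 is 7079948; 7,079,948 required, 7,079,948 in favor — approved.
B: 3/5 of 134773 = 80863.80, rounded up to 80864; 80,864 required, 80,844 in favor — not approved.
C: 3/4 of 585574 = 439180.50, rounded up to 439181; 439,181 required, 439,181 in favor — approved.
D: 3/5 of 196029 = 117617.40, rounded up to 117618; 117,618 required, 117,621 in favor — approved.

Not approved — the B shares did not give the required vote.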